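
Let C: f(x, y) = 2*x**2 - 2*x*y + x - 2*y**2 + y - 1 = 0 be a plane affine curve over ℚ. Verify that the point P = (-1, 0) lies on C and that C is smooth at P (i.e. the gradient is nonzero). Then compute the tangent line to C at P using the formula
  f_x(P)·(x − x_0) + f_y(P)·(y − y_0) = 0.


Tangent line at P: -3*x + 3*y - 3 = 0.

Step 1: f(-1, 0) = 0, so P lies on C.
Step 2: partial derivatives
  f_x(x, y) = 4*x - 2*y + 1, f_y(x, y) = -2*x - 4*y + 1.
  f_x(P) = -3, f_y(P) = 3 (gradient nonzero, so P is smooth).
Step 3: tangent line at P: -3·(x − -1) + 3·(y − 0) = 0.
Expanding: -3*x + 3*y - 3 = 0.


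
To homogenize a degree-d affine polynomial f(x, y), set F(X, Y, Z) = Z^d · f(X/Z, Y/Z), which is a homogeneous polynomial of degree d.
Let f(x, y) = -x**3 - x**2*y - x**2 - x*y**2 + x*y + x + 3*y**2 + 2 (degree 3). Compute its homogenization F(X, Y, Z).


F(X, Y, Z) = -X**3 - X**2*Y - X**2*Z - X*Y**2 + X*Y*Z + X*Z**2 + 3*Y**2*Z + 2*Z**3

deg(f) = 3.
Substitute x = X/Z, y = Y/Z into f, then multiply by Z^3.
  monomial -1·x^3·y^0 ↦ -1·X^3·Y^0·Z^0.
  monomial -1·x^2·y^1 ↦ -1·X^2·Y^1·Z^0.
  monomial -1·x^2·y^0 ↦ -1·X^2·Y^0·Z^1.
  monomial -1·x^1·y^2 ↦ -1·X^1·Y^2·Z^0.
  monomial 1·x^1·y^1 ↦ 1·X^1·Y^1·Z^1.
  monomial 1·x^1·y^0 ↦ 1·X^1·Y^0·Z^2.
  monomial 3·x^0·y^2 ↦ 3·X^0·Y^2·Z^1.
  monomial 2·x^0·y^0 ↦ 2·X^0·Y^0·Z^3.
Collecting: F(X, Y, Z) = -X**3 - X**2*Y - X**2*Z - X*Y**2 + X*Y*Z + X*Z**2 + 3*Y**2*Z + 2*Z**3.


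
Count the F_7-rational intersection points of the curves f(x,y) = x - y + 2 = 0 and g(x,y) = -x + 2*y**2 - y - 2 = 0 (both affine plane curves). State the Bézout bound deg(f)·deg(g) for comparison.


Common zeros: {(5, 0), (6, 1)}; count = 2; Bézout bound = 2.

deg(f) = 1, deg(g) = 2, so Bézout bound = 2.
Scan x ∈ F_7. For each x, list the y ∈ F_7 with f(x, y) ≡ 0 and those with g(x, y) ≡ 0 (mod 7); the common zeros in that column are the intersection.
  x = 0: f ≡ 0 at y ∈ {2}; g ≡ 0 at y ∈ ∅; common: ∅.
  x = 1: f ≡ 0 at y ∈ {3}; g ≡ 0 at y ∈ {5, 6}; common: ∅.
  x = 2: f ≡ 0 at y ∈ {4}; g ≡ 0 at y ∈ ∅; common: ∅.
  x = 3: f ≡ 0 at y ∈ {5}; g ≡ 0 at y ∈ ∅; common: ∅.
  x = 4: f ≡ 0 at y ∈ {6}; g ≡ 0 at y ∈ {2}; common: ∅.
  x = 5: f ≡ 0 at y ∈ {0}; g ≡ 0 at y ∈ {0, 4}; common: {0}.
  x = 6: f ≡ 0 at y ∈ {1}; g ≡ 0 at y ∈ {1, 3}; common: {1}.
Collecting: common zeros = {(5, 0), (6, 1)}, so the count is 2.
Comparison with the Bézout bound: 2 ≤ 2 = deg(f)·deg(g), as expected for curves with no common component (the bound is attained).


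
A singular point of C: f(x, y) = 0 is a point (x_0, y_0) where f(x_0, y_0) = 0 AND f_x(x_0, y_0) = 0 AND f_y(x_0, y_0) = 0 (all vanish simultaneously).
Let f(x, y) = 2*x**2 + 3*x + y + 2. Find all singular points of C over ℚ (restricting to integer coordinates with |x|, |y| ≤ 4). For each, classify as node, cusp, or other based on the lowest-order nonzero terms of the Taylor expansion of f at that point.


No singular points in the scanned grid; C is smooth there.

Compute partial derivatives:
  f_x = 4*x + 3.
  f_y = 1.
f_y = 1 is a nonzero constant, so f_y never vanishes: no point (x, y) can satisfy f = f_x = f_y = 0. In particular no (x, y) ∈ {−4, ..., 4}² is singular; the curve is smooth.


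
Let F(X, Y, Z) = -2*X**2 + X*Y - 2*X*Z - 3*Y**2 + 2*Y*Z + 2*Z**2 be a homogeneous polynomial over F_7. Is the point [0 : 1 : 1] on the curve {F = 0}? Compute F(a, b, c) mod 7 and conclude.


F(0,1,1) ≡ 1 (mod 7); P is NOT on the curve.

Evaluate F(0, 1, 1) term-by-term (mod 7).
  -2*X**2 ↦ -2·0·1·1 = 0
  X*Y ↦ 1·0·1·1 = 0
  -2*X*Z ↦ -2·0·1·1 = 0
  -3*Y**2 ↦ -3·1·1·1 = -3
  2*Y*Z ↦ 2·1·1·1 = 2
  2*Z**2 ↦ 2·1·1·1 = 2
Sum: F(0, 1, 1) = (0) + (0) + (0) + (-3) + (2) + (2) = 1.
Reducing mod 7: 1 ≡ 1 (mod 7).
Since F(a, b, c) ≡ 1 ≠ 0 (mod 7), P does NOT lie on the curve.


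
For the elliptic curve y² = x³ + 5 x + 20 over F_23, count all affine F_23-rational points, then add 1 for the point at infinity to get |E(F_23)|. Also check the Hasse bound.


Affine points = {(1, 7), (1, 16), (3, 4), (3, 19), (4, 9), (4, 14), (5, 3), (5, 20), (6, 6), (6, 17), (9, 9), (9, 14), (10, 9), (10, 14), (11, 7), (11, 16), (17, 2), (17, 21), (18, 10), (18, 13), (20, 1), (20, 22), (21, 5), (21, 18)}; affine count = 24; |E(F_23)| = 25.

Discriminant check: Δ ∝ 4a³ + 27b² = 4·5³ + 27·20² = 4·125 + 27·400 ≡ 7 (mod 23). Nonzero ⇒ E is nonsingular.
For each x ∈ F_23, compute rhs = x³ + 5·x + 20 mod 23, then count y ∈ F_23 with y² ≡ rhs.
  x = 0: rhs = 20, matching y values: none (0 points).
  x = 1: rhs = 3, matching y values: 7, 16 (2 points).
  x = 2: rhs = 15, matching y values: none (0 points).
  x = 3: rhs = 16, matching y values: 4, 19 (2 points).
  x = 4: rhs = 12, matching y values: 9, 14 (2 points).
  x = 5: rhs = 9, matching y values: 3, 20 (2 points).
  x = 6: rhs = 13, matching y values: 6, 17 (2 points).
  x = 7: rhs = 7, matching y values: none (0 points).
  x = 8: rhs = 20, matching y values: none (0 points).
  x = 9: rhs = 12, matching y values: 9, 14 (2 points).
  x = 10: rhs = 12, matching y values: 9, 14 (2 points).
  x = 11: rhs = 3, matching y values: 7, 16 (2 points).
  x = 12: rhs = 14, matching y values: none (0 points).
  x = 13: rhs = 5, matching y values: none (0 points).
  x = 14: rhs = 5, matching y values: none (0 points).
  x = 15: rhs = 20, matching y values: none (0 points).
  x = 16: rhs = 10, matching y values: none (0 points).
  x = 17: rhs = 4, matching y values: 2, 21 (2 points).
  x = 18: rhs = 8, matching y values: 10, 13 (2 points).
  x = 19: rhs = 5, matching y values: none (0 points).
  x = 20: rhs = 1, matching y values: 1, 22 (2 points).
  x = 21: rhs = 2, matching y values: 5, 18 (2 points).
  x = 22: rhs = 14, matching y values: none (0 points).
Total affine count: 24.
Full point count |E(F_23)| = 24 + 1 = 25.
Hasse bound: |25 − (23+1)| = |1| = 1 ≤ 2√23 ≈ 9.5917 ✓.


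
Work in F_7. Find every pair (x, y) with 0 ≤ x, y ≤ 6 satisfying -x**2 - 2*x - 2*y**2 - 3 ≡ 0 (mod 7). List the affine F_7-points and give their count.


Affine F_7-points: {(0, 3), (0, 4), (1, 2), (1, 5), (4, 2), (4, 5), (5, 3), (5, 4)}; count = 8.

For each of the 49 pairs (x, y) ∈ F_7², evaluate f(x, y) mod 7. Record the zeros.
  x = 0: [0↦4, 1↦2, 2↦3, 3↦0, 4↦0, 5↦3, 6↦2]  zeros at y ∈ {3, 4}
  x = 1: [0↦1, 1↦6, 2↦0, 3↦4, 4↦4, 5↦0, 6↦6]  zeros at y ∈ {2, 5}
  x = 2: [0↦3, 1↦1, 2↦2, 3↦6, 4↦6, 5↦2, 6↦1]  zeros at y ∈ ∅
  x = 3: [0↦3, 1↦1, 2↦2, 3↦6, 4↦6, 5↦2, 6↦1]  zeros at y ∈ ∅
  x = 4: [0↦1, 1↦6, 2↦0, 3↦4, 4↦4, 5↦0, 6↦6]  zeros at y ∈ {2, 5}
  x = 5: [0↦4, 1↦2, 2↦3, 3↦0, 4↦0, 5↦3, 6↦2]  zeros at y ∈ {3, 4}
  x = 6: [0↦5, 1↦3, 2↦4, 3↦1, 4↦1, 5↦4, 6↦3]  zeros at y ∈ ∅
Collecting zeros: affine points = {(0, 3), (0, 4), (1, 2), (1, 5), (4, 2), (4, 5), (5, 3), (5, 4)}.
Total count |C(F_7)_aff| = 8.


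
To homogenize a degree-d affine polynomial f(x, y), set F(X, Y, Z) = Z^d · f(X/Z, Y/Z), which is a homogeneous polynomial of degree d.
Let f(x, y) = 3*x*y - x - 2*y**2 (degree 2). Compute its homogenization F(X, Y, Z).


F(X, Y, Z) = 3*X*Y - X*Z - 2*Y**2

deg(f) = 2.
Substitute x = X/Z, y = Y/Z into f, then multiply by Z^2.
  monomial 3·x^1·y^1 ↦ 3·X^1·Y^1·Z^0.
  monomial -1·x^1·y^0 ↦ -1·X^1·Y^0·Z^1.
  monomial -2·x^0·y^2 ↦ -2·X^0·Y^2·Z^0.
Collecting: F(X, Y, Z) = 3*X*Y - X*Z - 2*Y**2.


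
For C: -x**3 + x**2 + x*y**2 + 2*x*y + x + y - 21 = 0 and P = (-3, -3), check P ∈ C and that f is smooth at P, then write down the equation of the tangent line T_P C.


Tangent line at P: -29*x + 13*y - 48 = 0.

Step 1: f(-3, -3) = 0, so P lies on C.
Step 2: partial derivatives
  f_x(x, y) = -3*x**2 + 2*x + y**2 + 2*y + 1, f_y(x, y) = 2*x*y + 2*x + 1.
  f_x(P) = -29, f_y(P) = 13 (gradient nonzero, so P is smooth).
Step 3: tangent line at P: -29·(x − -3) + 13·(y − -3) = 0.
Expanding: -29*x + 13*y - 48 = 0.


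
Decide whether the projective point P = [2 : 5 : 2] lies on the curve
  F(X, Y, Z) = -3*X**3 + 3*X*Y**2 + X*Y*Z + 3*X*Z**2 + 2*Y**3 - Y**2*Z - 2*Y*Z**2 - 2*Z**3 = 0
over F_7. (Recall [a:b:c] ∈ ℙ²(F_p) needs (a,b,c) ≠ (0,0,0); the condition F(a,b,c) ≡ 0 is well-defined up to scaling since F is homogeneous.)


F(2,5,2) ≡ 6 (mod 7); P is NOT on the curve.

Evaluate F(2, 5, 2) term-by-term (mod 7).
  -3*X**3 ↦ -3·8·1·1 = -24
  3*X*Y**2 ↦ 3·2·25·1 = 150
  X*Y*Z ↦ 1·2·5·2 = 20
  3*X*Z**2 ↦ 3·2·1·4 = 24
  2*Y**3 ↦ 2·1·125·1 = 250
  -Y**2*Z ↦ -1·1·25·2 = -50
  -2*Y*Z**2 ↦ -2·1·5·4 = -40
  -2*Z**3 ↦ -2·1·1·8 = -16
Sum: F(2, 5, 2) = (-24) + (150) + (20) + (24) + (250) + (-50) + (-40) + (-16) = 314.
Reducing mod 7: 314 ≡ 6 (mod 7).
Since F(a, b, c) ≡ 6 ≠ 0 (mod 7), P does NOT lie on the curve.


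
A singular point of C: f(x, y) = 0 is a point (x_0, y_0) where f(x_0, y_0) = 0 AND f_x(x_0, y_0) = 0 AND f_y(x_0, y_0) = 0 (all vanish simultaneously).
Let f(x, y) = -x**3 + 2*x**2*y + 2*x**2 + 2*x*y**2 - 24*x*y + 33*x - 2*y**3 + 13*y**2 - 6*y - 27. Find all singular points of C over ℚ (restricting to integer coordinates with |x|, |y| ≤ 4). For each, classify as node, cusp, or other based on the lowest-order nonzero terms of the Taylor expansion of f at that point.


Singular points: {(3, 3)}; classification: node.

Compute partial derivatives:
  f_x = -3*x**2 + 4*x*y + 4*x + 2*y**2 - 24*y + 33.
  f_y = 2*x**2 + 4*x*y - 24*x - 6*y**2 + 26*y - 6.
Scan x_0 ∈ {−4, ..., 4}. For each x_0, f_y(x_0, y) is a polynomial in y; find its integer roots y ∈ {−4, ..., 4}, then test f_x and f at those candidates.
  x = -4: f_y(-4, y) = -6*y**2 + 10*y + 122; no integer root y with |y| ≤ 4.
  x = -3: f_y(-3, y) = -6*y**2 + 14*y + 84; no integer root y with |y| ≤ 4.
  x = -2: f_y(-2, y) = -6*y**2 + 18*y + 50; no integer root y with |y| ≤ 4.
  x = -1: f_y(-1, y) = -6*y**2 + 22*y + 20; no integer root y with |y| ≤ 4.
  x = 0: f_y(0, y) = -6*y**2 + 26*y - 6; no integer root y with |y| ≤ 4.
  x = 1: f_y(1, y) = -6*y**2 + 30*y - 28; no integer root y with |y| ≤ 4.
  x = 2: f_y(2, y) = -6*y**2 + 34*y - 46; no integer root y with |y| ≤ 4.
  x = 3: f_y(3, y) = -6*y**2 + 38*y - 60; vanishes at y ∈ {3}. (3, 3): f_x = 0, f = 0 — SINGULAR.
  x = 4: f_y(4, y) = -6*y**2 + 42*y - 70; no integer root y with |y| ≤ 4.
Only singular point on the grid: (3, 3).
Classify: substitute x = 3 + u, y = 3 + v and expand: f = -u**3 + 2*u**2*v - u**2 + 2*u*v**2 - 2*v**3 + v**2.
No constant or linear terms (consistent with a singular point). Quadratic part: -u**2 + v**2. Cubic part: -u**3 + 2*u**2*v + 2*u*v**2 - 2*v**3.
The quadratic part v**2 - u**2 = (v − u)(v + u) splits into two distinct linear factors, so there are two distinct tangent lines y − 3 = ±(x − 3) — this is a node (ordinary double point).
Classification: node.


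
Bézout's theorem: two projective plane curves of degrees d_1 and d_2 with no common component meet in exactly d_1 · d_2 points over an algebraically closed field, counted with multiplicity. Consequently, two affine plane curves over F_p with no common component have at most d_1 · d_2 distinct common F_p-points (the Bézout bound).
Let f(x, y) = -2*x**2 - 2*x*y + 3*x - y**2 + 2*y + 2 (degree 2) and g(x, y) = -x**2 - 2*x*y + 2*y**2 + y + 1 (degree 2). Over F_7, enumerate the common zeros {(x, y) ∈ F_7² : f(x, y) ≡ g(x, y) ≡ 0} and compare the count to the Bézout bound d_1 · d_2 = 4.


Common zeros: ∅; count = 0; Bézout bound = 4.

deg(f) = 2, deg(g) = 2, so Bézout bound = 4.
Scan x ∈ F_7. For each x, list the y ∈ F_7 with f(x, y) ≡ 0 and those with g(x, y) ≡ 0 (mod 7); the common zeros in that column are the intersection.
  x = 0: f ≡ 0 at y ∈ ∅; g ≡ 0 at y ∈ {5}; common: ∅.
  x = 1: f ≡ 0 at y ∈ ∅; g ≡ 0 at y ∈ {0, 4}; common: ∅.
  x = 2: f ≡ 0 at y ∈ {0, 5}; g ≡ 0 at y ∈ ∅; common: ∅.
  x = 3: f ≡ 0 at y ∈ {0, 3}; g ≡ 0 at y ∈ ∅; common: ∅.
  x = 4: f ≡ 0 at y ∈ ∅; g ≡ 0 at y ∈ {2, 5}; common: ∅.
  x = 5: f ≡ 0 at y ∈ {1, 5}; g ≡ 0 at y ∈ {4}; common: ∅.
  x = 6: f ≡ 0 at y ∈ {1, 3}; g ≡ 0 at y ∈ {0, 2}; common: ∅.
Collecting: common zeros = ∅, so the count is 0.
Comparison with the Bézout bound: 0 ≤ 4 = deg(f)·deg(g), as expected for curves with no common component (the affine F_7-count falls short of the bound because intersections may lie at infinity, over extension fields, or carry multiplicity).


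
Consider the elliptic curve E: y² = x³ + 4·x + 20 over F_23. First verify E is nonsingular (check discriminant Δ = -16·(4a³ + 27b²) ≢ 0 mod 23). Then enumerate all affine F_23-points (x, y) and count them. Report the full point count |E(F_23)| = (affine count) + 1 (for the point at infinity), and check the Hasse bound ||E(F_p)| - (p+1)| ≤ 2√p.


Affine points = {(1, 5), (1, 18), (2, 6), (2, 17), (3, 6), (3, 17), (4, 10), (4, 13), (5, 2), (5, 21), (7, 0), (8, 9), (8, 14), (9, 7), (9, 16), (10, 5), (10, 18), (12, 5), (12, 18), (18, 6), (18, 17), (19, 3), (19, 20), (20, 2), (20, 21), (21, 2), (21, 21)}; affine count = 27; |E(F_23)| = 28.

Discriminant check: Δ ∝ 4a³ + 27b² = 4·4³ + 27·20² = 4·64 + 27·400 ≡ 16 (mod 23). Nonzero ⇒ E is nonsingular.
For each x ∈ F_23, compute rhs = x³ + 4·x + 20 mod 23, then count y ∈ F_23 with y² ≡ rhs.
  x = 0: rhs = 20, matching y values: none (0 points).
  x = 1: rhs = 2, matching y values: 5, 18 (2 points).
  x = 2: rhs = 13, matching y values: 6, 17 (2 points).
  x = 3: rhs = 13, matching y values: 6, 17 (2 points).
  x = 4: rhs = 8, matching y values: 10, 13 (2 points).
  x = 5: rhs = 4, matching y values: 2, 21 (2 points).
  x = 6: rhs = 7, matching y values: none (0 points).
  x = 7: rhs = 0, matching y values: 0 (1 points).
  x = 8: rhs = 12, matching y values: 9, 14 (2 points).
  x = 9: rhs = 3, matching y values: 7, 16 (2 points).
  x = 10: rhs = 2, matching y values: 5, 18 (2 points).
  x = 11: rhs = 15, matching y values: none (0 points).
  x = 12: rhs = 2, matching y values: 5, 18 (2 points).
  x = 13: rhs = 15, matching y values: none (0 points).
  x = 14: rhs = 14, matching y values: none (0 points).
  x = 15: rhs = 5, matching y values: none (0 points).
  x = 16: rhs = 17, matching y values: none (0 points).
  x = 17: rhs = 10, matching y values: none (0 points).
  x = 18: rhs = 13, matching y values: 6, 17 (2 points).
  x = 19: rhs = 9, matching y values: 3, 20 (2 points).
  x = 20: rhs = 4, matching y values: 2, 21 (2 points).
  x = 21: rhs = 4, matching y values: 2, 21 (2 points).
  x = 22: rhs = 15, matching y values: none (0 points).
Total affine count: 27.
Full point count |E(F_23)| = 27 + 1 = 28.
Hasse bound: |28 − (23+1)| = |4| = 4 ≤ 2√23 ≈ 9.5917 ✓.


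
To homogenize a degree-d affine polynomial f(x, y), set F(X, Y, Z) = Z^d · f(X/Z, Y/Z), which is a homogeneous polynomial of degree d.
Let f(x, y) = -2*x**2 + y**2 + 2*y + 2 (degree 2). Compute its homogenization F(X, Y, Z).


F(X, Y, Z) = -2*X**2 + Y**2 + 2*Y*Z + 2*Z**2

deg(f) = 2.
Substitute x = X/Z, y = Y/Z into f, then multiply by Z^2.
  monomial -2·x^2·y^0 ↦ -2·X^2·Y^0·Z^0.
  monomial 1·x^0·y^2 ↦ 1·X^0·Y^2·Z^0.
  monomial 2·x^0·y^1 ↦ 2·X^0·Y^1·Z^1.
  monomial 2·x^0·y^0 ↦ 2·X^0·Y^0·Z^2.
Collecting: F(X, Y, Z) = -2*X**2 + Y**2 + 2*Y*Z + 2*Z**2.


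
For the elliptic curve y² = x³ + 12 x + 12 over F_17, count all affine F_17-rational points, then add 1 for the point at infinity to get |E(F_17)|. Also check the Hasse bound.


Affine points = {(1, 5), (1, 12), (8, 5), (8, 12), (9, 4), (9, 13), (11, 8), (11, 9), (13, 6), (13, 11), (14, 0), (16, 4), (16, 13)}; affine count = 13; |E(F_17)| = 14.

Discriminant check: Δ ∝ 4a³ + 27b² = 4·12³ + 27·12² = 4·1728 + 27·144 ≡ 5 (mod 17). Nonzero ⇒ E is nonsingular.
For each x ∈ F_17, compute rhs = x³ + 12·x + 12 mod 17, then count y ∈ F_17 with y² ≡ rhs.
  x = 0: rhs = 12, matching y values: none (0 points).
  x = 1: rhs = 8, matching y values: 5, 12 (2 points).
  x = 2: rhs = 10, matching y values: none (0 points).
  x = 3: rhs = 7, matching y values: none (0 points).
  x = 4: rhs = 5, matching y values: none (0 points).
  x = 5: rhs = 10, matching y values: none (0 points).
  x = 6: rhs = 11, matching y values: none (0 points).
  x = 7: rhs = 14, matching y values: none (0 points).
  x = 8: rhs = 8, matching y values: 5, 12 (2 points).
  x = 9: rhs = 16, matching y values: 4, 13 (2 points).
  x = 10: rhs = 10, matching y values: none (0 points).
  x = 11: rhs = 13, matching y values: 8, 9 (2 points).
  x = 12: rhs = 14, matching y values: none (0 points).
  x = 13: rhs = 2, matching y values: 6, 11 (2 points).
  x = 14: rhs = 0, matching y values: 0 (1 points).
  x = 15: rhs = 14, matching y values: none (0 points).
  x = 16: rhs = 16, matching y values: 4, 13 (2 points).
Total affine count: 13.
Full point count |E(F_17)| = 13 + 1 = 14.
Hasse bound: |14 − (17+1)| = |-4| = 4 ≤ 2√17 ≈ 8.2462 ✓.


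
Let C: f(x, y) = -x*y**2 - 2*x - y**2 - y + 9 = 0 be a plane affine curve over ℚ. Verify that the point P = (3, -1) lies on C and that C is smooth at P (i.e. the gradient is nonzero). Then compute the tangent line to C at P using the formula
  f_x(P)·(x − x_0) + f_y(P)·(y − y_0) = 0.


Tangent line at P: -3*x + 7*y + 16 = 0.

Step 1: f(3, -1) = 0, so P lies on C.
Step 2: partial derivatives
  f_x(x, y) = -y**2 - 2, f_y(x, y) = -2*x*y - 2*y - 1.
  f_x(P) = -3, f_y(P) = 7 (gradient nonzero, so P is smooth).
Step 3: tangent line at P: -3·(x − 3) + 7·(y − -1) = 0.
Expanding: -3*x + 7*y + 16 = 0.


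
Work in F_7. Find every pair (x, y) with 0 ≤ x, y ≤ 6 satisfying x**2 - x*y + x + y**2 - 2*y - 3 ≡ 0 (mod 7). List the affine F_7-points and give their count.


Affine F_7-points: {(0, 3), (0, 6), (2, 1), (2, 3), (5, 1), (5, 6)}; count = 6.

For each of the 49 pairs (x, y) ∈ F_7², evaluate f(x, y) mod 7. Record the zeros.
  x = 0: [0↦4, 1↦3, 2↦4, 3↦0, 4↦5, 5↦5, 6↦0]  zeros at y ∈ {3, 6}
  x = 1: [0↦6, 1↦4, 2↦4, 3↦6, 4↦3, 5↦2, 6↦3]  zeros at y ∈ ∅
  x = 2: [0↦3, 1↦0, 2↦6, 3↦0, 4↦3, 5↦1, 6↦1]  zeros at y ∈ {1, 3}
  x = 3: [0↦2, 1↦5, 2↦3, 3↦3, 4↦5, 5↦2, 6↦1]  zeros at y ∈ ∅
  x = 4: [0↦3, 1↦5, 2↦2, 3↦1, 4↦2, 5↦5, 6↦3]  zeros at y ∈ ∅
  x = 5: [0↦6, 1↦0, 2↦3, 3↦1, 4↦1, 5↦3, 6↦0]  zeros at y ∈ {1, 6}
  x = 6: [0↦4, 1↦4, 2↦6, 3↦3, 4↦2, 5↦3, 6↦6]  zeros at y ∈ ∅
Collecting zeros: affine points = {(0, 3), (0, 6), (2, 1), (2, 3), (5, 1), (5, 6)}.
Total count |C(F_7)_aff| = 6.


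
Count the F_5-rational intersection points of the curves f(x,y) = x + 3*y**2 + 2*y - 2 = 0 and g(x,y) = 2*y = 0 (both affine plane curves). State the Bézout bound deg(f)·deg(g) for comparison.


Common zeros: {(2, 0)}; count = 1; Bézout bound = 2.

deg(f) = 2, deg(g) = 1, so Bézout bound = 2.
Scan x ∈ F_5. For each x, list the y ∈ F_5 with f(x, y) ≡ 0 and those with g(x, y) ≡ 0 (mod 5); the common zeros in that column are the intersection.
  x = 0: f ≡ 0 at y ∈ ∅; g ≡ 0 at y ∈ {0}; common: ∅.
  x = 1: f ≡ 0 at y ∈ {2, 4}; g ≡ 0 at y ∈ {0}; common: ∅.
  x = 2: f ≡ 0 at y ∈ {0, 1}; g ≡ 0 at y ∈ {0}; common: {0}.
  x = 3: f ≡ 0 at y ∈ ∅; g ≡ 0 at y ∈ {0}; common: ∅.
  x = 4: f ≡ 0 at y ∈ {3}; g ≡ 0 at y ∈ {0}; common: ∅.
Collecting: common zeros = {(2, 0)}, so the count is 1.
Comparison with the Bézout bound: 1 ≤ 2 = deg(f)·deg(g), as expected for curves with no common component (the affine F_5-count falls short of the bound because intersections may lie at infinity, over extension fields, or carry multiplicity).


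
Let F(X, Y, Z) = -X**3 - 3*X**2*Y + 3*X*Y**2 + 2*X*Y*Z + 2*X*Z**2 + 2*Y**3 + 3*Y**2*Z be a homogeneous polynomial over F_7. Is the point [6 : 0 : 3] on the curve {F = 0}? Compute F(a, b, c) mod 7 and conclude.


F(6,0,3) ≡ 4 (mod 7); P is NOT on the curve.

Evaluate F(6, 0, 3) term-by-term (mod 7).
  -X**3 ↦ -1·216·1·1 = -216
  -3*X**2*Y ↦ -3·36·0·1 = 0
  3*X*Y**2 ↦ 3·6·0·1 = 0
  2*X*Y*Z ↦ 2·6·0·3 = 0
  2*X*Z**2 ↦ 2·6·1·9 = 108
  2*Y**3 ↦ 2·1·0·1 = 0
  3*Y**2*Z ↦ 3·1·0·3 = 0
Sum: F(6, 0, 3) = (-216) + (0) + (0) + (0) + (108) + (0) + (0) = -108.
Reducing mod 7: -108 ≡ 4 (mod 7).
Since F(a, b, c) ≡ 4 ≠ 0 (mod 7), P does NOT lie on the curve.


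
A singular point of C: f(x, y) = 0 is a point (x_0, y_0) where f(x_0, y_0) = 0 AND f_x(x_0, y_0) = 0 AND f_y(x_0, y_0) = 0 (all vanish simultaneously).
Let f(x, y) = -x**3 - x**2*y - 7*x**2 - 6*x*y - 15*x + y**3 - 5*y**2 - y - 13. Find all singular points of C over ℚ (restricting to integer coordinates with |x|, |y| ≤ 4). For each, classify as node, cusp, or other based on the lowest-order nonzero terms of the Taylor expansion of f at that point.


Singular points: {(-3, 2)}; classification: cusp.

Compute partial derivatives:
  f_x = -3*x**2 - 2*x*y - 14*x - 6*y - 15.
  f_y = -x**2 - 6*x + 3*y**2 - 10*y - 1.
Scan x_0 ∈ {−4, ..., 4}. For each x_0, f_y(x_0, y) is a polynomial in y; find its integer roots y ∈ {−4, ..., 4}, then test f_x and f at those candidates.
  x = -4: f_y(-4, y) = 3*y**2 - 10*y + 7; vanishes at y ∈ {1}. (-4, 1): f_x = -5 ≠ 0.
  x = -3: f_y(-3, y) = 3*y**2 - 10*y + 8; vanishes at y ∈ {2}. (-3, 2): f_x = 0, f = 0 — SINGULAR.
  x = -2: f_y(-2, y) = 3*y**2 - 10*y + 7; vanishes at y ∈ {1}. (-2, 1): f_x = -1 ≠ 0.
  x = -1: f_y(-1, y) = 3*y**2 - 10*y + 4; no integer root y with |y| ≤ 4.
  x = 0: f_y(0, y) = 3*y**2 - 10*y - 1; no integer root y with |y| ≤ 4.
  x = 1: f_y(1, y) = 3*y**2 - 10*y - 8; vanishes at y ∈ {4}. (1, 4): f_x = -64 ≠ 0.
  x = 2: f_y(2, y) = 3*y**2 - 10*y - 17; no integer root y with |y| ≤ 4.
  x = 3: f_y(3, y) = 3*y**2 - 10*y - 28; no integer root y with |y| ≤ 4.
  x = 4: f_y(4, y) = 3*y**2 - 10*y - 41; no integer root y with |y| ≤ 4.
Only singular point on the grid: (-3, 2).
Classify: substitute x = -3 + u, y = 2 + v and expand: f = -u**3 - u**2*v + v**3 + v**2.
No constant or linear terms (consistent with a singular point). Quadratic part: v**2. Cubic part: -u**3 - u**2*v + v**3.
The quadratic part v**2 is a perfect square, so there is a single (double) tangent line v = 0, i.e. y = 2. Restricting the cubic part to that line (v = 0) leaves -u**3 ≠ 0, so f is not divisible by v and the branch is v² ≈ u**3 to lowest order — this is a cusp.
Classification: cusp.


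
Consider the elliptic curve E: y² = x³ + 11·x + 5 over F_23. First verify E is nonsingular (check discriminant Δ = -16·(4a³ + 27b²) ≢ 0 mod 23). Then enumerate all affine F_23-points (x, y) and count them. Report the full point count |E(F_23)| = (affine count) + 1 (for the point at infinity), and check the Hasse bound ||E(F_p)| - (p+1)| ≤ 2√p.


Affine points = {(2, 9), (2, 14), (5, 1), (5, 22), (11, 10), (11, 13), (12, 5), (12, 18), (15, 7), (15, 16), (18, 3), (18, 20), (19, 9), (19, 14), (22, 4), (22, 19)}; affine count = 16; |E(F_23)| = 17.

Discriminant check: Δ ∝ 4a³ + 27b² = 4·11³ + 27·5² = 4·1331 + 27·25 ≡ 19 (mod 23). Nonzero ⇒ E is nonsingular.
For each x ∈ F_23, compute rhs = x³ + 11·x + 5 mod 23, then count y ∈ F_23 with y² ≡ rhs.
  x = 0: rhs = 5, matching y values: none (0 points).
  x = 1: rhs = 17, matching y values: none (0 points).
  x = 2: rhs = 12, matching y values: 9, 14 (2 points).
  x = 3: rhs = 19, matching y values: none (0 points).
  x = 4: rhs = 21, matching y values: none (0 points).
  x = 5: rhs = 1, matching y values: 1, 22 (2 points).
  x = 6: rhs = 11, matching y values: none (0 points).
  x = 7: rhs = 11, matching y values: none (0 points).
  x = 8: rhs = 7, matching y values: none (0 points).
  x = 9: rhs = 5, matching y values: none (0 points).
  x = 10: rhs = 11, matching y values: none (0 points).
  x = 11: rhs = 8, matching y values: 10, 13 (2 points).
  x = 12: rhs = 2, matching y values: 5, 18 (2 points).
  x = 13: rhs = 22, matching y values: none (0 points).
  x = 14: rhs = 5, matching y values: none (0 points).
  x = 15: rhs = 3, matching y values: 7, 16 (2 points).
  x = 16: rhs = 22, matching y values: none (0 points).
  x = 17: rhs = 22, matching y values: none (0 points).
  x = 18: rhs = 9, matching y values: 3, 20 (2 points).
  x = 19: rhs = 12, matching y values: 9, 14 (2 points).
  x = 20: rhs = 14, matching y values: none (0 points).
  x = 21: rhs = 21, matching y values: none (0 points).
  x = 22: rhs = 16, matching y values: 4, 19 (2 points).
Total affine count: 16.
Full point count |E(F_23)| = 16 + 1 = 17.
Hasse bound: |17 − (23+1)| = |-7| = 7 ≤ 2√23 ≈ 9.5917 ✓.


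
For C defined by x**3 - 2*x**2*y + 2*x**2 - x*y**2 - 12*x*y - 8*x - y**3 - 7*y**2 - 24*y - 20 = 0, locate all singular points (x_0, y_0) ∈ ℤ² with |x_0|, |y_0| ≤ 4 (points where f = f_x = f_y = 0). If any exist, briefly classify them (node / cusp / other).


Singular points: {(-2, -2)}; classification: cusp.

Compute partial derivatives:
  f_x = 3*x**2 - 4*x*y + 4*x - y**2 - 12*y - 8.
  f_y = -2*x**2 - 2*x*y - 12*x - 3*y**2 - 14*y - 24.
Scan x_0 ∈ {−4, ..., 4}. For each x_0, f_y(x_0, y) is a polynomial in y; find its integer roots y ∈ {−4, ..., 4}, then test f_x and f at those candidates.
  x = -4: f_y(-4, y) = -3*y**2 - 6*y - 8; no integer root y with |y| ≤ 4.
  x = -3: f_y(-3, y) = -3*y**2 - 8*y - 6; no integer root y with |y| ≤ 4.
  x = -2: f_y(-2, y) = -3*y**2 - 10*y - 8; vanishes at y ∈ {-2}. (-2, -2): f_x = 0, f = 0 — SINGULAR.
  x = -1: f_y(-1, y) = -3*y**2 - 12*y - 14; no integer root y with |y| ≤ 4.
  x = 0: f_y(0, y) = -3*y**2 - 14*y - 24; no integer root y with |y| ≤ 4.
  x = 1: f_y(1, y) = -3*y**2 - 16*y - 38; no integer root y with |y| ≤ 4.
  x = 2: f_y(2, y) = -3*y**2 - 18*y - 56; no integer root y with |y| ≤ 4.
  x = 3: f_y(3, y) = -3*y**2 - 20*y - 78; no integer root y with |y| ≤ 4.
  x = 4: f_y(4, y) = -3*y**2 - 22*y - 104; no integer root y with |y| ≤ 4.
Only singular point on the grid: (-2, -2).
Classify: substitute x = -2 + u, y = -2 + v and expand: f = u**3 - 2*u**2*v - u*v**2 - v**3 + v**2.
No constant or linear terms (consistent with a singular point). Quadratic part: v**2. Cubic part: u**3 - 2*u**2*v - u*v**2 - v**3.
The quadratic part v**2 is a perfect square, so there is a single (double) tangent line v = 0, i.e. y = -2. Restricting the cubic part to that line (v = 0) leaves u**3 ≠ 0, so f is not divisible by v and the branch is v² ≈ -u**3 to lowest order — this is a cusp.
Classification: cusp.


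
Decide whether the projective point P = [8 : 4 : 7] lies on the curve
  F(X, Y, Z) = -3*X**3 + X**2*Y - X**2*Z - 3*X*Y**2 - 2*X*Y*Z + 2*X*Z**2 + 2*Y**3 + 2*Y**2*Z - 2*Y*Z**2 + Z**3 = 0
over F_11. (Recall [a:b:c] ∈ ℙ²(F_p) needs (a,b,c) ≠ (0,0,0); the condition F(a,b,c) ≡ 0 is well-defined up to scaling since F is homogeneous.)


F(8,4,7) ≡ 1 (mod 11); P is NOT on the curve.

Evaluate F(8, 4, 7) term-by-term (mod 11).
  -3*X**3 ↦ -3·512·1·1 = -1536
  X**2*Y ↦ 1·64·4·1 = 256
  -X**2*Z ↦ -1·64·1·7 = -448
  -3*X*Y**2 ↦ -3·8·16·1 = -384
  -2*X*Y*Z ↦ -2·8·4·7 = -448
  2*X*Z**2 ↦ 2·8·1·49 = 784
  2*Y**3 ↦ 2·1·64·1 = 128
  2*Y**2*Z ↦ 2·1·16·7 = 224
  -2*Y*Z**2 ↦ -2·1·4·49 = -392
  Z**3 ↦ 1·1·1·343 = 343
Sum: F(8, 4, 7) = (-1536) + (256) + (-448) + (-384) + (-448) + (784) + (128) + (224) + (-392) + (343) = -1473.
Reducing mod 11: -1473 ≡ 1 (mod 11).
Since F(a, b, c) ≡ 1 ≠ 0 (mod 11), P does NOT lie on the curve.


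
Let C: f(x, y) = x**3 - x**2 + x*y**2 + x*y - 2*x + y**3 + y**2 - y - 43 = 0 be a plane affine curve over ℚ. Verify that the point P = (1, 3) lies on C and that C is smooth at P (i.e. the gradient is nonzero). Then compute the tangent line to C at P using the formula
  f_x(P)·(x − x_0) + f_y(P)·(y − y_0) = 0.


Tangent line at P: 11*x + 39*y - 128 = 0.

Step 1: f(1, 3) = 0, so P lies on C.
Step 2: partial derivatives
  f_x(x, y) = 3*x**2 - 2*x + y**2 + y - 2, f_y(x, y) = 2*x*y + x + 3*y**2 + 2*y - 1.
  f_x(P) = 11, f_y(P) = 39 (gradient nonzero, so P is smooth).
Step 3: tangent line at P: 11·(x − 1) + 39·(y − 3) = 0.
Expanding: 11*x + 39*y - 128 = 0.


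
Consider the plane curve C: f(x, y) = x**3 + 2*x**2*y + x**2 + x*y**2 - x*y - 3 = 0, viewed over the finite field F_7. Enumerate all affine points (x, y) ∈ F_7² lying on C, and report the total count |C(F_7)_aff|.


Affine F_7-points: {(3, 3), (3, 6), (4, 0), (5, 0), (5, 5), (6, 4), (6, 6)}; count = 7.

For each of the 49 pairs (x, y) ∈ F_7², evaluate f(x, y) mod 7. Record the zeros.
  x = 0: [0↦4, 1↦4, 2↦4, 3↦4, 4↦4, 5↦4, 6↦4]  zeros at y ∈ ∅
  x = 1: [0↦6, 1↦1, 2↦5, 3↦4, 4↦5, 5↦1, 6↦6]  zeros at y ∈ ∅
  x = 2: [0↦2, 1↦3, 2↦1, 3↦3, 4↦2, 5↦5, 6↦5]  zeros at y ∈ ∅
  x = 3: [0↦5, 1↦2, 2↦5, 3↦0, 4↦1, 5↦1, 6↦0]  zeros at y ∈ {3, 6}
  x = 4: [0↦0, 1↦4, 2↦2, 3↦1, 4↦1, 5↦2, 6↦4]  zeros at y ∈ {0}
  x = 5: [0↦0, 1↦1, 2↦5, 3↦5, 4↦1, 5↦0, 6↦2]  zeros at y ∈ {0, 5}
  x = 6: [0↦4, 1↦6, 2↦6, 3↦4, 4↦0, 5↦1, 6↦0]  zeros at y ∈ {4, 6}
Collecting zeros: affine points = {(3, 3), (3, 6), (4, 0), (5, 0), (5, 5), (6, 4), (6, 6)}.
Total count |C(F_7)_aff| = 7.


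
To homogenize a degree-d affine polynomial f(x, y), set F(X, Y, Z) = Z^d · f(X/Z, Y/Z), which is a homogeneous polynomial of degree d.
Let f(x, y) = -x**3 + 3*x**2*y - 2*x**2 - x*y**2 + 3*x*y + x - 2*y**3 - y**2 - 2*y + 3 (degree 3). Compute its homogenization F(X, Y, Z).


F(X, Y, Z) = -X**3 + 3*X**2*Y - 2*X**2*Z - X*Y**2 + 3*X*Y*Z + X*Z**2 - 2*Y**3 - Y**2*Z - 2*Y*Z**2 + 3*Z**3

deg(f) = 3.
Substitute x = X/Z, y = Y/Z into f, then multiply by Z^3.
  monomial -1·x^3·y^0 ↦ -1·X^3·Y^0·Z^0.
  monomial 3·x^2·y^1 ↦ 3·X^2·Y^1·Z^0.
  monomial -2·x^2·y^0 ↦ -2·X^2·Y^0·Z^1.
  monomial -1·x^1·y^2 ↦ -1·X^1·Y^2·Z^0.
  monomial 3·x^1·y^1 ↦ 3·X^1·Y^1·Z^1.
  monomial 1·x^1·y^0 ↦ 1·X^1·Y^0·Z^2.
  monomial -2·x^0·y^3 ↦ -2·X^0·Y^3·Z^0.
  monomial -1·x^0·y^2 ↦ -1·X^0·Y^2·Z^1.
  monomial -2·x^0·y^1 ↦ -2·X^0·Y^1·Z^2.
  monomial 3·x^0·y^0 ↦ 3·X^0·Y^0·Z^3.
Collecting: F(X, Y, Z) = -X**3 + 3*X**2*Y - 2*X**2*Z - X*Y**2 + 3*X*Y*Z + X*Z**2 - 2*Y**3 - Y**2*Z - 2*Y*Z**2 + 3*Z**3.


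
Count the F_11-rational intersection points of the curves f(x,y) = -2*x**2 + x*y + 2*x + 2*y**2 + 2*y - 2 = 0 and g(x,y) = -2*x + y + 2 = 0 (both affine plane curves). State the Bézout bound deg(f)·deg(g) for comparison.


Common zeros: {(8, 3), (10, 7)}; count = 2; Bézout bound = 2.

deg(f) = 2, deg(g) = 1, so Bézout bound = 2.
Scan x ∈ F_11. For each x, list the y ∈ F_11 with f(x, y) ≡ 0 and those with g(x, y) ≡ 0 (mod 11); the common zeros in that column are the intersection.
  x = 0: f ≡ 0 at y ∈ {3, 7}; g ≡ 0 at y ∈ {9}; common: ∅.
  x = 1: f ≡ 0 at y ∈ {6, 9}; g ≡ 0 at y ∈ {0}; common: ∅.
  x = 2: f ≡ 0 at y ∈ {1, 8}; g ≡ 0 at y ∈ {2}; common: ∅.
  x = 3: f ≡ 0 at y ∈ {6, 8}; g ≡ 0 at y ∈ {4}; common: ∅.
  x = 4: f ≡ 0 at y ∈ ∅; g ≡ 0 at y ∈ {6}; common: ∅.
  x = 5: f ≡ 0 at y ∈ {1}; g ≡ 0 at y ∈ {8}; common: ∅.
  x = 6: f ≡ 0 at y ∈ ∅; g ≡ 0 at y ∈ {10}; common: ∅.
  x = 7: f ≡ 0 at y ∈ ∅; g ≡ 0 at y ∈ {1}; common: ∅.
  x = 8: f ≡ 0 at y ∈ {3}; g ≡ 0 at y ∈ {3}; common: {3}.
  x = 9: f ≡ 0 at y ∈ ∅; g ≡ 0 at y ∈ {5}; common: ∅.
  x = 10: f ≡ 0 at y ∈ {7, 9}; g ≡ 0 at y ∈ {7}; common: {7}.
Collecting: common zeros = {(8, 3), (10, 7)}, so the count is 2.
Comparison with the Bézout bound: 2 ≤ 2 = deg(f)·deg(g), as expected for curves with no common component (the bound is attained).


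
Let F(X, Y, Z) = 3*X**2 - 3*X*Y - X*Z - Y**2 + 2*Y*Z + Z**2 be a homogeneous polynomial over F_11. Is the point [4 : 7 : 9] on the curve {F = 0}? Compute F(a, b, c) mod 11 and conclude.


F(4,7,9) ≡ 9 (mod 11); P is NOT on the curve.

Evaluate F(4, 7, 9) term-by-term (mod 11).
  3*X**2 ↦ 3·16·1·1 = 48
  -3*X*Y ↦ -3·4·7·1 = -84
  -X*Z ↦ -1·4·1·9 = -36
  -Y**2 ↦ -1·1·49·1 = -49
  2*Y*Z ↦ 2·1·7·9 = 126
  Z**2 ↦ 1·1·1·81 = 81
Sum: F(4, 7, 9) = (48) + (-84) + (-36) + (-49) + (126) + (81) = 86.
Reducing mod 11: 86 ≡ 9 (mod 11).
Since F(a, b, c) ≡ 9 ≠ 0 (mod 11), P does NOT lie on the curve.


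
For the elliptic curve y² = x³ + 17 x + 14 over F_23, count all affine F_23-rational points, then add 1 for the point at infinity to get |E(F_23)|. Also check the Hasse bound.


Affine points = {(1, 3), (1, 20), (3, 0), (4, 10), (4, 13), (7, 4), (7, 19), (8, 8), (8, 15), (14, 11), (14, 12), (16, 9), (16, 14), (17, 8), (17, 15), (21, 8), (21, 15)}; affine count = 17; |E(F_23)| = 18.

Discriminant check: Δ ∝ 4a³ + 27b² = 4·17³ + 27·14² = 4·4913 + 27·196 ≡ 12 (mod 23). Nonzero ⇒ E is nonsingular.
For each x ∈ F_23, compute rhs = x³ + 17·x + 14 mod 23, then count y ∈ F_23 with y² ≡ rhs.
  x = 0: rhs = 14, matching y values: none (0 points).
  x = 1: rhs = 9, matching y values: 3, 20 (2 points).
  x = 2: rhs = 10, matching y values: none (0 points).
  x = 3: rhs = 0, matching y values: 0 (1 points).
  x = 4: rhs = 8, matching y values: 10, 13 (2 points).
  x = 5: rhs = 17, matching y values: none (0 points).
  x = 6: rhs = 10, matching y values: none (0 points).
  x = 7: rhs = 16, matching y values: 4, 19 (2 points).
  x = 8: rhs = 18, matching y values: 8, 15 (2 points).
  x = 9: rhs = 22, matching y values: none (0 points).
  x = 10: rhs = 11, matching y values: none (0 points).
  x = 11: rhs = 14, matching y values: none (0 points).
  x = 12: rhs = 14, matching y values: none (0 points).
  x = 13: rhs = 17, matching y values: none (0 points).
  x = 14: rhs = 6, matching y values: 11, 12 (2 points).
  x = 15: rhs = 10, matching y values: none (0 points).
  x = 16: rhs = 12, matching y values: 9, 14 (2 points).
  x = 17: rhs = 18, matching y values: 8, 15 (2 points).
  x = 18: rhs = 11, matching y values: none (0 points).
  x = 19: rhs = 20, matching y values: none (0 points).
  x = 20: rhs = 5, matching y values: none (0 points).
  x = 21: rhs = 18, matching y values: 8, 15 (2 points).
  x = 22: rhs = 19, matching y values: none (0 points).
Total affine count: 17.
Full point count |E(F_23)| = 17 + 1 = 18.
Hasse bound: |18 − (23+1)| = |-6| = 6 ≤ 2√23 ≈ 9.5917 ✓.


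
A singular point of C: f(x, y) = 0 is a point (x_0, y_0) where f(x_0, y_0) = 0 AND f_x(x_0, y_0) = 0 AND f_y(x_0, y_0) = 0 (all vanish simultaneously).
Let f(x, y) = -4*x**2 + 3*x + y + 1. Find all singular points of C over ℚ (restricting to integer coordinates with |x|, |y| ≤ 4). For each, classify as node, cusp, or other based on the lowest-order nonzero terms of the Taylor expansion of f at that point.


No singular points in the scanned grid; C is smooth there.

Compute partial derivatives:
  f_x = 3 - 8*x.
  f_y = 1.
f_y = 1 is a nonzero constant, so f_y never vanishes: no point (x, y) can satisfy f = f_x = f_y = 0. In particular no (x, y) ∈ {−4, ..., 4}² is singular; the curve is smooth.


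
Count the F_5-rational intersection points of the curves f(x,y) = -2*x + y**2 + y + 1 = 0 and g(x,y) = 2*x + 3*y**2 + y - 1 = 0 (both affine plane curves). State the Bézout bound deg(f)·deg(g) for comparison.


Common zeros: {(1, 2), (3, 0)}; count = 2; Bézout bound = 4.

deg(f) = 2, deg(g) = 2, so Bézout bound = 4.
Scan x ∈ F_5. For each x, list the y ∈ F_5 with f(x, y) ≡ 0 and those with g(x, y) ≡ 0 (mod 5); the common zeros in that column are the intersection.
  x = 0: f ≡ 0 at y ∈ ∅; g ≡ 0 at y ∈ ∅; common: ∅.
  x = 1: f ≡ 0 at y ∈ {2}; g ≡ 0 at y ∈ {1, 2}; common: {2}.
  x = 2: f ≡ 0 at y ∈ ∅; g ≡ 0 at y ∈ {4}; common: ∅.
  x = 3: f ≡ 0 at y ∈ {0, 4}; g ≡ 0 at y ∈ {0, 3}; common: {0}.
  x = 4: f ≡ 0 at y ∈ {1, 3}; g ≡ 0 at y ∈ ∅; common: ∅.
Collecting: common zeros = {(1, 2), (3, 0)}, so the count is 2.
Comparison with the Bézout bound: 2 ≤ 4 = deg(f)·deg(g), as expected for curves with no common component (the affine F_5-count falls short of the bound because intersections may lie at infinity, over extension fields, or carry multiplicity).


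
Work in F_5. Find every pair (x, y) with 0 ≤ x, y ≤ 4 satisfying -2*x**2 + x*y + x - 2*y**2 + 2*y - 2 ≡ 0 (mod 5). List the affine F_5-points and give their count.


Affine F_5-points: {(1, 2), (3, 2), (3, 3), (4, 0), (4, 3)}; count = 5.

For each of the 25 pairs (x, y) ∈ F_5², evaluate f(x, y) mod 5. Record the zeros.
  x = 0: [0↦3, 1↦3, 2↦4, 3↦1, 4↦4]  zeros at y ∈ ∅
  x = 1: [0↦2, 1↦3, 2↦0, 3↦3, 4↦2]  zeros at y ∈ {2}
  x = 2: [0↦2, 1↦4, 2↦2, 3↦1, 4↦1]  zeros at y ∈ ∅
  x = 3: [0↦3, 1↦1, 2↦0, 3↦0, 4↦1]  zeros at y ∈ {2, 3}
  x = 4: [0↦0, 1↦4, 2↦4, 3↦0, 4↦2]  zeros at y ∈ {0, 3}
Collecting zeros: affine points = {(1, 2), (3, 2), (3, 3), (4, 0), (4, 3)}.
Total count |C(F_5)_aff| = 5.


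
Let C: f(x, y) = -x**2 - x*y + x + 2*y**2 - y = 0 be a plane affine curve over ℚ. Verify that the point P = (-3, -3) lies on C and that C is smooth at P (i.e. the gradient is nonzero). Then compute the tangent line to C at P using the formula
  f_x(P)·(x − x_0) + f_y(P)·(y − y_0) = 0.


Tangent line at P: 10*x - 10*y = 0.

Step 1: f(-3, -3) = 0, so P lies on C.
Step 2: partial derivatives
  f_x(x, y) = -2*x - y + 1, f_y(x, y) = -x + 4*y - 1.
  f_x(P) = 10, f_y(P) = -10 (gradient nonzero, so P is smooth).
Step 3: tangent line at P: 10·(x − -3) + -10·(y − -3) = 0.
Expanding: 10*x - 10*y = 0.


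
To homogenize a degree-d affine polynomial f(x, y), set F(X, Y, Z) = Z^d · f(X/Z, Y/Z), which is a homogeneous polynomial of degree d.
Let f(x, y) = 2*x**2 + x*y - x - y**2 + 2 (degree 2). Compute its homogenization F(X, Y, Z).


F(X, Y, Z) = 2*X**2 + X*Y - X*Z - Y**2 + 2*Z**2

deg(f) = 2.
Substitute x = X/Z, y = Y/Z into f, then multiply by Z^2.
  monomial 2·x^2·y^0 ↦ 2·X^2·Y^0·Z^0.
  monomial 1·x^1·y^1 ↦ 1·X^1·Y^1·Z^0.
  monomial -1·x^1·y^0 ↦ -1·X^1·Y^0·Z^1.
  monomial -1·x^0·y^2 ↦ -1·X^0·Y^2·Z^0.
  monomial 2·x^0·y^0 ↦ 2·X^0·Y^0·Z^2.
Collecting: F(X, Y, Z) = 2*X**2 + X*Y - X*Z - Y**2 + 2*Z**2.


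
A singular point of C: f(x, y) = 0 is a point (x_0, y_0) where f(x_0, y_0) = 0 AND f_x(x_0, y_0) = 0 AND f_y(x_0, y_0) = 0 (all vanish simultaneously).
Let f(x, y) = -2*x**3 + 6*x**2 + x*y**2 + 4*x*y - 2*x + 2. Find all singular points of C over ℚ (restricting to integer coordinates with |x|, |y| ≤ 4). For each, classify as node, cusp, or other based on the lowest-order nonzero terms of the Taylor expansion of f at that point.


Singular points: {(1, -2)}; classification: cusp.

Compute partial derivatives:
  f_x = -6*x**2 + 12*x + y**2 + 4*y - 2.
  f_y = 2*x*y + 4*x.
Scan x_0 ∈ {−4, ..., 4}. For each x_0, f_y(x_0, y) is a polynomial in y; find its integer roots y ∈ {−4, ..., 4}, then test f_x and f at those candidates.
  x = -4: f_y(-4, y) = -8*y - 16; vanishes at y ∈ {-2}. (-4, -2): f_x = -150 ≠ 0.
  x = -3: f_y(-3, y) = -6*y - 12; vanishes at y ∈ {-2}. (-3, -2): f_x = -96 ≠ 0.
  x = -2: f_y(-2, y) = -4*y - 8; vanishes at y ∈ {-2}. (-2, -2): f_x = -54 ≠ 0.
  x = -1: f_y(-1, y) = -2*y - 4; vanishes at y ∈ {-2}. (-1, -2): f_x = -24 ≠ 0.
  x = 0: f_y(0, y) = 0; vanishes at y ∈ {-4, -3, -2, -1, 0, 1, 2, 3, 4}. (0, -4): f_x = -2 ≠ 0; (0, -3): f_x = -5 ≠ 0; (0, -2): f_x = -6 ≠ 0; (0, -1): f_x = -5 ≠ 0; (0, 0): f_x = -2 ≠ 0; (0, 1): f_x = 3 ≠ 0; (0, 2): f_x = 10 ≠ 0; (0, 3): f_x = 19 ≠ 0; (0, 4): f_x = 30 ≠ 0.
  x = 1: f_y(1, y) = 2*y + 4; vanishes at y ∈ {-2}. (1, -2): f_x = 0, f = 0 — SINGULAR.
  x = 2: f_y(2, y) = 4*y + 8; vanishes at y ∈ {-2}. (2, -2): f_x = -6 ≠ 0.
  x = 3: f_y(3, y) = 6*y + 12; vanishes at y ∈ {-2}. (3, -2): f_x = -24 ≠ 0.
  x = 4: f_y(4, y) = 8*y + 16; vanishes at y ∈ {-2}. (4, -2): f_x = -54 ≠ 0.
Only singular point on the grid: (1, -2).
Classify: substitute x = 1 + u, y = -2 + v and expand: f = -2*u**3 + u*v**2 + v**2.
No constant or linear terms (consistent with a singular point). Quadratic part: v**2. Cubic part: -2*u**3 + u*v**2.
The quadratic part v**2 is a perfect square, so there is a single (double) tangent line v = 0, i.e. y = -2. Restricting the cubic part to that line (v = 0) leaves -2*u**3 ≠ 0, so f is not divisible by v and the branch is v² ≈ 2*u**3 to lowest order — this is a cusp.
Classification: cusp.
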